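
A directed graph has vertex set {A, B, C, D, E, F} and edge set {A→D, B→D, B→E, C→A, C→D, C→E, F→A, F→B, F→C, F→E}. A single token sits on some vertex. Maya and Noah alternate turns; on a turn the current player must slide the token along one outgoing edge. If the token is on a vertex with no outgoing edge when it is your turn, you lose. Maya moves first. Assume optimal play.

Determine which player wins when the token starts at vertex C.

Maya wins.

Positions with no move are L. A position that does have a move is losing for the player to move precisely when every available move leads to a winning position for the opponent. Fill in the labels:
Every edge goes from a vertex to one that appears earlier in the order D, E, B, A, C, F, so processing vertices in that order labels each vertex after all of its successors.
D: no outgoing edge → L
E: no outgoing edge → L
B: W (go to E, an L position)
A: W (go to D, an L position)
C: W (go to E, an L position)
F: W (go to E, an L position)
From C Maya can move to E, reaching an L position.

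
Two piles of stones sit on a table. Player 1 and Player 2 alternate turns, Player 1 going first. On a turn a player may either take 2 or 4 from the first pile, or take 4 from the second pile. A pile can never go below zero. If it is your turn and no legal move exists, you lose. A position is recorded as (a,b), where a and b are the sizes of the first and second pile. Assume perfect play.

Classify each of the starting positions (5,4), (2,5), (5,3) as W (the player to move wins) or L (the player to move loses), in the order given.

Classify positions by backward induction: terminal positions (no move available) are L. From any other position, the mover wins iff some move reaches an L.
No move ever increases a pile, so every position that can arise here has a ≤ 5 and b ≤ 5; it is enough to label the cells with 0 ≤ a ≤ 5 and 0 ≤ b ≤ 5.
Every move lowers a or b (never raises either), so fill the grid row by row in increasing a, and left to right within a row: each cell's successors are then already labelled.
      b=0  b=1  b=2  b=3  b=4  b=5
a=0:    L    L    L    L    W    W
a=1:    L    L    L    L    W    W
a=2:    W    W    W    W    L    L
a=3:    W    W    W    W    L    L
a=4:    W    W    W    W    W    W
a=5:    W    W    W    W    W    W
Cells with no legal move (terminal, hence L): (0,0), (0,1), (0,2), (0,3), (1,0), (1,1), (1,2), (1,3).
The remaining L cells, each justified by listing all of its moves:
(2,4): L (options (0,4)(W), (2,0)(W) are all W)
(2,5): L (options (0,5)(W), (2,1)(W) are all W)
(3,4): L (options (1,4)(W), (3,0)(W) are all W)
(3,5): L (options (1,5)(W), (3,1)(W) are all W)
Every other cell has at least one move into one of the L cells above, so it is W.
(5,4): the move to (3,4) reaches an L cell, so W
(2,5): one of the L cells justified above, so L
(5,3): the move to (1,3) reaches an L cell, so W

(5,4): W, (2,5): L, (5,3): W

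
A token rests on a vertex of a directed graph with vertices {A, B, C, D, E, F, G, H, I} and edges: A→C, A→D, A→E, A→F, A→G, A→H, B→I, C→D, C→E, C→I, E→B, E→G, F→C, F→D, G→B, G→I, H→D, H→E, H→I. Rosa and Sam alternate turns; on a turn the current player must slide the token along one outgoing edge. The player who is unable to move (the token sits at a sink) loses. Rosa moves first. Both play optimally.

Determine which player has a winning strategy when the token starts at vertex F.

Positions with no move are L. A position that does have a move is losing for the player to move precisely when every available move leads to a winning position for the opponent. Fill in the labels:
Every edge goes from a vertex to one that appears earlier in the order D, I, B, G, E, C, F, H, A, so processing vertices in that order labels each vertex after all of its successors.
D: no outgoing edge → L
I: no outgoing edge → L
B: →I(L), so W
G: →I(L), so W
E: →G(W), B(W) — all W, so L
C: →E(L), so W
F: →D(L), so W
H: →E(L), so W
A: →E(L), so W
From F Rosa can move to D, reaching an L position.

Rosa wins.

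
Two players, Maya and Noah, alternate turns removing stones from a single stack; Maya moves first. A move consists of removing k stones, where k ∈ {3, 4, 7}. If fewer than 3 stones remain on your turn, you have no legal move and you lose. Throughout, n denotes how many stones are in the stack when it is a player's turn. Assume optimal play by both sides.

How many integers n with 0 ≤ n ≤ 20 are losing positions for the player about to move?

Work bottom-up. With no move the player to move loses. Otherwise the position is W if at least one move leads to an L position for the opponent, and L if every move leads to a W.
n=0: no move → L
n=1: no move → L
n=2: no move → L
n=3: reaches L-position 0 → W
n=4: reaches L-position 1 → W
n=5: reaches L-position 2 → W
n=6: reaches L-position 2 → W
n=7: reaches L-position 0 → W
n=8: reaches L-position 1 → W
n=9: reaches L-position 2 → W
n=10: only reaches 7(W), 6(W), 3(W), all W → L
n=11: only reaches 8(W), 7(W), 4(W), all W → L
n=12: only reaches 9(W), 8(W), 5(W), all W → L
n=13: reaches L-position 10 → W
n=14: reaches L-position 11 → W
n=15: reaches L-position 12 → W
n=16: reaches L-position 12 → W
n=17: reaches L-position 10 → W
n=18: reaches L-position 11 → W
n=19: reaches L-position 12 → W
n=20: only reaches 17(W), 16(W), 13(W), all W → L
L entries with 0 ≤ n ≤ 20: n = 0, 1, 2, 10, 11, 12, 20; that makes 7.

7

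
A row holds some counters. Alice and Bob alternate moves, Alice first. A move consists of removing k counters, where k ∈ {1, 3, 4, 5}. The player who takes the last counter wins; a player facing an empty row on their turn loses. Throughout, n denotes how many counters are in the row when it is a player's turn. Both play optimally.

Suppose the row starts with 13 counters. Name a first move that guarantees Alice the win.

Remove 3, leaving 10.

Compute win/loss labels from the base case upward. A position with no move is L. Any other position is W if it can reach an L in one move, else L.
n=0: no move → L
n=1: W (go to 0, an L position)
n=2: L (sole option 1(W) is W)
n=3: W (go to 2, an L position)
n=4: W (go to 0, an L position)
n=5: W (go to 2, an L position)
n=6: W (go to 2, an L position)
n=7: W (go to 2, an L position)
n=8: L (options 7(W), 5(W), 4(W), 3(W) are all W)
n=9: W (go to 8, an L position)
n=10: L (options 9(W), 7(W), 6(W), 5(W) are all W)
n=11: W (go to 10, an L position)
n=12: W (go to 8, an L position)
n=13: W (go to 10, an L position)
From 13, the L positions reachable in one move are: 10, 8. Any move reaching one of these is winning.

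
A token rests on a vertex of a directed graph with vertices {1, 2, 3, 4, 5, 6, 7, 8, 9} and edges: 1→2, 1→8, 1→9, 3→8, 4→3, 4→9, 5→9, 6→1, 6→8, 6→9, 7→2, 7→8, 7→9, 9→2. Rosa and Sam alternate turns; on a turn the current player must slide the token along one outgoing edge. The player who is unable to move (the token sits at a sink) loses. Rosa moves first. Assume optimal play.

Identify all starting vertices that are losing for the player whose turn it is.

Work bottom-up. With no move the player to move loses. Otherwise the position is W if at least one move leads to an L position for the opponent, and L if every move leads to a W.
Every edge goes from a vertex to one that appears earlier in the order 2, 8, 9, 1, 7, 6, 3, 5, 4, so processing vertices in that order labels each vertex after all of its successors.
2: no outgoing edge → L
8: no outgoing edge → L
9: reaches L-position 2 → W
1: reaches L-position 8 → W
7: reaches L-position 8 → W
6: reaches L-position 8 → W
3: reaches L-position 8 → W
5: only reaches 9(W), which is W → L
4: only reaches 3(W), 9(W), all W → L
The losing starting vertices are exactly the entries labelled L in this table (4 of them).

2, 4, 5, 8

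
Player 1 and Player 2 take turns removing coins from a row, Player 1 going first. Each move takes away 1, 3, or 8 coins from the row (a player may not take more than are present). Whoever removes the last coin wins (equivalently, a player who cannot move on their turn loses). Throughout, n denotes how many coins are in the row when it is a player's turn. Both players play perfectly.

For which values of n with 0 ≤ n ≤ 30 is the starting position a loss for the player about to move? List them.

0, 2, 4, 6, 11, 13, 15, 17, 22, 24, 26, 28

Build the W/L table. Terminal = L. A non-terminal position is W if it has a move to some L; otherwise it is L.
n=0: no move → L
n=1: →0(L), so W
n=2: →1(W) only, which is W, so L
n=3: →2(L), so W
n=4: →3(W), 1(W) — all W, so L
n=5: →4(L), so W
n=6: →5(W), 3(W) — all W, so L
n=7: →6(L), so W
n=8: →0(L), so W
n=9: →6(L), so W
n=10: →2(L), so W
n=11: →10(W), 8(W), 3(W) — all W, so L
n=12: →11(L), so W
n=13: →12(W), 10(W), 5(W) — all W, so L
n=14: →13(L), so W
n=15: →14(W), 12(W), 7(W) — all W, so L
n=16: →15(L), so W
n=17: →16(W), 14(W), 9(W) — all W, so L
n=18: →17(L), so W
n=19: →11(L), so W
n=20: →17(L), so W
n=21: →13(L), so W
n=22: →21(W), 19(W), 14(W) — all W, so L
n=23: →22(L), so W
n=24: →23(W), 21(W), 16(W) — all W, so L
n=25: →24(L), so W
n=26: →25(W), 23(W), 18(W) — all W, so L
n=27: →26(L), so W
n=28: →27(W), 25(W), 20(W) — all W, so L
n=29: →28(L), so W
n=30: →22(L), so W
The losing starting values of n are exactly the entries labelled L in this table (12 of them).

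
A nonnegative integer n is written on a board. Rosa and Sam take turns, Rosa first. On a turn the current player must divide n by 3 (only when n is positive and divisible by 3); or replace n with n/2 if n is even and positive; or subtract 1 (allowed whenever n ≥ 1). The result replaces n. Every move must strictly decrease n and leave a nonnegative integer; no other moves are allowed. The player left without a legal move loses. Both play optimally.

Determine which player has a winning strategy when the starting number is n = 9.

Build the W/L table. Terminal = L. A non-terminal position is W if it has a move to some L; otherwise it is L.
n=0: no move → L
n=1: can move to 0, which is L ⇒ W
n=2: the only move is to 1(W), a W ⇒ L
n=3: can move to 2, which is L ⇒ W
n=4: can move to 2, which is L ⇒ W
n=5: the only move is to 4(W), a W ⇒ L
n=6: can move to 2, which is L ⇒ W
n=7: the only move is to 6(W), a W ⇒ L
n=8: can move to 7, which is L ⇒ W
n=9: moves to 3(W), 8(W); every one is W ⇒ L
Every move from 9 reaches a W position, so the mover loses.

Sam wins.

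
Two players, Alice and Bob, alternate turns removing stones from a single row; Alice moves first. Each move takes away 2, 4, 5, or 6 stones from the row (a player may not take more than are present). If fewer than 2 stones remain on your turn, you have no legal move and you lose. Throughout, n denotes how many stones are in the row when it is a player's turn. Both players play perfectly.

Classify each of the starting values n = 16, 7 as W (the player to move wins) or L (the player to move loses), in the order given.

Build the W/L table. Terminal = L. A non-terminal position is W if it has a move to some L; otherwise it is L.
n=0: no move → L
n=1: no move → L
n=2: →0(L), so W
n=3: →1(L), so W
n=4: →0(L), so W
n=5: →1(L), so W
n=6: →1(L), so W
n=7: →1(L), so W
n=8: →6(W), 4(W), 3(W), 2(W) — all W, so L
n=9: →7(W), 5(W), 4(W), 3(W) — all W, so L
n=10: →8(L), so W
n=11: →9(L), so W
n=12: →8(L), so W
n=13: →9(L), so W
n=14: →9(L), so W
n=15: →9(L), so W
n=16: →14(W), 12(W), 11(W), 10(W) — all W, so L

16: L, 7: W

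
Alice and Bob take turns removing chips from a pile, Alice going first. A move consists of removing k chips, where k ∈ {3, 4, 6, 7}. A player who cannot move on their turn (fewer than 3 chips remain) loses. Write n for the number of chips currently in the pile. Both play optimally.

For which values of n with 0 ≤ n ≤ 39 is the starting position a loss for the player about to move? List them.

Classify positions by backward induction: terminal positions (no move available) are L. From any other position, the mover wins iff some move reaches an L.
n=0: no move → L
n=1: no move → L
n=2: no move → L
n=3: →0(L), so W
n=4: →1(L), so W
n=5: →2(L), so W
n=6: →2(L), so W
n=7: →1(L), so W
n=8: →2(L), so W
n=9: →2(L), so W
n=10: →7(W), 6(W), 4(W), 3(W) — all W, so L
n=11: →8(W), 7(W), 5(W), 4(W) — all W, so L
n=12: →9(W), 8(W), 6(W), 5(W) — all W, so L
n=13: →10(L), so W
n=14: →11(L), so W
n=15: →12(L), so W
n=16: →12(L), so W
n=17: →11(L), so W
n=18: →12(L), so W
n=19: →12(L), so W
n=20: →17(W), 16(W), 14(W), 13(W) — all W, so L
n=21: →18(W), 17(W), 15(W), 14(W) — all W, so L
n=22: →19(W), 18(W), 16(W), 15(W) — all W, so L
n=23: →20(L), so W
n=24: →21(L), so W
n=25: →22(L), so W
n=26: →22(L), so W
n=27: →21(L), so W
n=28: →22(L), so W
n=29: →22(L), so W
n=30: →27(W), 26(W), 24(W), 23(W) — all W, so L
n=31: →28(W), 27(W), 25(W), 24(W) — all W, so L
n=32: →29(W), 28(W), 26(W), 25(W) — all W, so L
n=33: →30(L), so W
n=34: →31(L), so W
n=35: →32(L), so W
n=36: →32(L), so W
n=37: →31(L), so W
n=38: →32(L), so W
n=39: →32(L), so W
Reading off the rows marked L gives the requested list; there are 12 such values of n.

0, 1, 2, 10, 11, 12, 20, 21, 22, 30, 31, 32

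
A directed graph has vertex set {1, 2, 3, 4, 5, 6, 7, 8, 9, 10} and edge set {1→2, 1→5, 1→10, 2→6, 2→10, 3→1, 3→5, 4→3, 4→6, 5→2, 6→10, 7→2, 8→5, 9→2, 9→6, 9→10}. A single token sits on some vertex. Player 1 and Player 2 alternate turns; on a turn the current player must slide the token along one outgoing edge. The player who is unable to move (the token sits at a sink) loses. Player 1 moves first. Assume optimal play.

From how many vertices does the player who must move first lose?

Build the W/L table. Terminal = L. A non-terminal position is W if it has a move to some L; otherwise it is L.
Every edge goes from a vertex to one that appears earlier in the order 10, 6, 2, 9, 5, 1, 7, 3, 4, 8, so processing vertices in that order labels each vertex after all of its successors.
10: no outgoing edge → L
6: W (go to 10, an L position)
2: W (go to 10, an L position)
9: W (go to 10, an L position)
5: L (sole option 2(W) is W)
1: W (go to 5, an L position)
7: L (sole option 2(W) is W)
3: W (go to 5, an L position)
4: L (options 3(W), 6(W) are all W)
8: W (go to 5, an L position)
The L vertices are 4, 5, 7, 10; that is 4 in all.

4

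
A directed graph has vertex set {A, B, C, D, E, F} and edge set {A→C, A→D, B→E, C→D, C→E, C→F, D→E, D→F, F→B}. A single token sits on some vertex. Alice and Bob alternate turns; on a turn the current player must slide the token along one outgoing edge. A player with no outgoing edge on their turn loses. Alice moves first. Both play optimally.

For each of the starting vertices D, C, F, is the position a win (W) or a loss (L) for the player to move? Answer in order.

Classify positions by backward induction: terminal positions (no move available) are L. From any other position, the mover wins iff some move reaches an L.
Every edge goes from a vertex to one that appears earlier in the order E, B, F, D, C, A, so processing vertices in that order labels each vertex after all of its successors.
E: no outgoing edge → L
B: reaches L-position E → W
F: only reaches B(W), which is W → L
D: reaches L-position F → W
C: reaches L-position F → W
A: only reaches C(W), D(W), all W → L

D: W, C: W, F: L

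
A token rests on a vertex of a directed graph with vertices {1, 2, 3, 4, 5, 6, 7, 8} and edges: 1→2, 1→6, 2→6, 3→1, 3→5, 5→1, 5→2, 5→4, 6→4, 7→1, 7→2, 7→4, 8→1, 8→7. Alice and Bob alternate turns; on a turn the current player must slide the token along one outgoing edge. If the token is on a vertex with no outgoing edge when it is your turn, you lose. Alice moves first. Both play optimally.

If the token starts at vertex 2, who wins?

Build the W/L table. Terminal = L. A non-terminal position is W if it has a move to some L; otherwise it is L.
Every edge goes from a vertex to one that appears earlier in the order 4, 6, 2, 1, 7, 5, 8, 3, so processing vertices in that order labels each vertex after all of its successors.
4: no outgoing edge → L
6: reaches L-position 4 → W
2: only reaches 6(W), which is W → L
1: reaches L-position 2 → W
7: reaches L-position 2 → W
5: reaches L-position 2 → W
8: only reaches 7(W), 1(W), all W → L
3: only reaches 5(W), 1(W), all W → L
The starting position 2 is L: whatever Alice does, the opponent receives a W position.

Bob wins.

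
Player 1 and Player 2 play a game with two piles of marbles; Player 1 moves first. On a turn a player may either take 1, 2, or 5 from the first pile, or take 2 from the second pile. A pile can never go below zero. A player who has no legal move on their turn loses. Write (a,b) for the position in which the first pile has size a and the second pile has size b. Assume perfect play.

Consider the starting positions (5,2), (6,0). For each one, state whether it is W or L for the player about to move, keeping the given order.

Compute win/loss labels from the base case upward. A position with no move is L. Any other position is W if it can reach an L in one move, else L.
No move ever increases a pile, so every position that can arise here has a ≤ 6 and b ≤ 2; it is enough to label the cells with 0 ≤ a ≤ 6 and 0 ≤ b ≤ 2.
Every move lowers a or b (never raises either), so fill the grid row by row in increasing a, and left to right within a row: each cell's successors are then already labelled.
      b=0  b=1  b=2
a=0:    L    L    W
a=1:    W    W    L
a=2:    W    W    W
a=3:    L    L    W
a=4:    W    W    L
a=5:    W    W    W
a=6:    L    L    W
Cells with no legal move (terminal, hence L): (0,0), (0,1).
The remaining L cells, each justified by listing all of its moves:
(1,2): only reaches (0,2)(W), (1,0)(W), all W → L
(3,0): only reaches (2,0)(W), (1,0)(W), all W → L
(3,1): only reaches (2,1)(W), (1,1)(W), all W → L
(4,2): only reaches (3,2)(W), (2,2)(W), (4,0)(W), all W → L
(6,0): only reaches (5,0)(W), (4,0)(W), (1,0)(W), all W → L
(6,1): only reaches (5,1)(W), (4,1)(W), (1,1)(W), all W → L
Every other cell has at least one move into one of the L cells above, so it is W.
(5,2): the move to (4,2) reaches an L cell, so W
(6,0): one of the L cells justified above, so L

(5,2): W, (6,0): L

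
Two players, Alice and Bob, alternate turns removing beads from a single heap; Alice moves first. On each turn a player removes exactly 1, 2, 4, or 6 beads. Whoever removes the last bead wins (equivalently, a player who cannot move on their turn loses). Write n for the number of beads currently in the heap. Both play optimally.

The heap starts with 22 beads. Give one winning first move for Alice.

Compute win/loss labels from the base case upward. A position with no move is L. Any other position is W if it can reach an L in one move, else L.
n=0: no move → L
n=1: reaches L-position 0 → W
n=2: reaches L-position 0 → W
n=3: only reaches 2(W), 1(W), all W → L
n=4: reaches L-position 3 → W
n=5: reaches L-position 3 → W
n=6: reaches L-position 0 → W
n=7: reaches L-position 3 → W
n=8: only reaches 7(W), 6(W), 4(W), 2(W), all W → L
n=9: reaches L-position 8 → W
n=10: reaches L-position 8 → W
n=11: only reaches 10(W), 9(W), 7(W), 5(W), all W → L
n=12: reaches L-position 11 → W
n=13: reaches L-position 11 → W
n=14: reaches L-position 8 → W
n=15: reaches L-position 11 → W
n=16: only reaches 15(W), 14(W), 12(W), 10(W), all W → L
n=17: reaches L-position 16 → W
n=18: reaches L-position 16 → W
n=19: only reaches 18(W), 17(W), 15(W), 13(W), all W → L
n=20: reaches L-position 19 → W
n=21: reaches L-position 19 → W
n=22: reaches L-position 16 → W
From 22, the L positions reachable in one move are: 16.

Remove 6, leaving 16.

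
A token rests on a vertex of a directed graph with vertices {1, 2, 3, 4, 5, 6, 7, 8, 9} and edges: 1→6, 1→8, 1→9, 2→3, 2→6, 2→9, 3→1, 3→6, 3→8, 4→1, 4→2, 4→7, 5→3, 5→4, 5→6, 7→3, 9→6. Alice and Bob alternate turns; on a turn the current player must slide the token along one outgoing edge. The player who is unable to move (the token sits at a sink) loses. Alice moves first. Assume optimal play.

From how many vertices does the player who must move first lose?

3

Work bottom-up. With no move the player to move loses. Otherwise the position is W if at least one move leads to an L position for the opponent, and L if every move leads to a W.
Every edge goes from a vertex to one that appears earlier in the order 8, 6, 9, 1, 3, 7, 2, 4, 5, so processing vertices in that order labels each vertex after all of its successors.
8: no outgoing edge → L
6: no outgoing edge → L
9: reaches L-position 6 → W
1: reaches L-position 6 → W
3: reaches L-position 6 → W
7: only reaches 3(W), which is W → L
2: reaches L-position 6 → W
4: reaches L-position 7 → W
5: reaches L-position 6 → W
The L vertices are 6, 7, 8; that is 3 in all.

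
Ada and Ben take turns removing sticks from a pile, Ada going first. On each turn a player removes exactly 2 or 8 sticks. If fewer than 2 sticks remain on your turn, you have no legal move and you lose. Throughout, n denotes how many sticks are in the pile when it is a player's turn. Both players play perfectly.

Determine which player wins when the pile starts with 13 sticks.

Label each position W (a win for the player to move) or L (a loss). A position with no legal move is L; any other position is W exactly when some move reaches an L, and L when every move reaches a W.
n=0: no move → L
n=1: no move → L
n=2: W (go to 0, an L position)
n=3: W (go to 1, an L position)
n=4: L (sole option 2(W) is W)
n=5: L (sole option 3(W) is W)
n=6: W (go to 4, an L position)
n=7: W (go to 5, an L position)
n=8: W (go to 0, an L position)
n=9: W (go to 1, an L position)
n=10: L (options 8(W), 2(W) are all W)
n=11: L (options 9(W), 3(W) are all W)
n=12: W (go to 10, an L position)
n=13: W (go to 11, an L position)
The starting position 13 is W: Ada should remove 2, leaving 11, handing over an L position.

Ada wins.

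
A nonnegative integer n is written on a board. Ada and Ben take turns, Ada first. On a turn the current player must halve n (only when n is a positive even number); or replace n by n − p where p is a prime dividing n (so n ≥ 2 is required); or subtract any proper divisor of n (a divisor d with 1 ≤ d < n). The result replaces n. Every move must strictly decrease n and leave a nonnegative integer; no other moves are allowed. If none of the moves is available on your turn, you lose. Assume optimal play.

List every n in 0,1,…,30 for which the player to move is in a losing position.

0, 1, 4, 9, 14, 20, 26

Work bottom-up. With no move the player to move loses. Otherwise the position is W if at least one move leads to an L position for the opponent, and L if every move leads to a W.
n=0: no move → L
n=1: no move → L
n=2: reaches L-position 0 → W
n=3: reaches L-position 0 → W
n=4: only reaches 2(W), 3(W), all W → L
n=5: reaches L-position 0 → W
n=6: reaches L-position 4 → W
n=7: reaches L-position 0 → W
n=8: reaches L-position 4 → W
n=9: only reaches 6(W), 8(W), all W → L
n=10: reaches L-position 9 → W
n=11: reaches L-position 0 → W
n=12: reaches L-position 9 → W
n=13: reaches L-position 0 → W
n=14: only reaches 7(W), 12(W), 13(W), all W → L
n=15: reaches L-position 14 → W
n=16: reaches L-position 14 → W
n=17: reaches L-position 0 → W
n=18: reaches L-position 9 → W
n=19: reaches L-position 0 → W
n=20: only reaches 10(W), 15(W), 16(W), 18(W), 19(W), all W → L
n=21: reaches L-position 14 → W
n=22: reaches L-position 20 → W
n=23: reaches L-position 0 → W
n=24: reaches L-position 20 → W
n=25: reaches L-position 20 → W
n=26: only reaches 13(W), 24(W), 25(W), all W → L
n=27: reaches L-position 26 → W
n=28: reaches L-position 14 → W
n=29: reaches L-position 0 → W
n=30: reaches L-position 20 → W
Reading off the rows marked L gives the requested list; there are 7 such values of n.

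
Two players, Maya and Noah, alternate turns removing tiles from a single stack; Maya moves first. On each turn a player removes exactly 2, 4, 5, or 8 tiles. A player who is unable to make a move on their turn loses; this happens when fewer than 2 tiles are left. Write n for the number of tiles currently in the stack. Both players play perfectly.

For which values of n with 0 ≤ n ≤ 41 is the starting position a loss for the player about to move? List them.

0, 1, 7, 10, 13, 16, 19, 22, 25, 28, 31, 34, 37, 40

Work bottom-up. With no move the player to move loses. Otherwise the position is W if at least one move leads to an L position for the opponent, and L if every move leads to a W.
n=0: no move → L
n=1: no move → L
n=2: W (go to 0, an L position)
n=3: W (go to 1, an L position)
n=4: W (go to 0, an L position)
n=5: W (go to 1, an L position)
n=6: W (go to 1, an L position)
n=7: L (options 5(W), 3(W), 2(W) are all W)
n=8: W (go to 0, an L position)
n=9: W (go to 7, an L position)
n=10: L (options 8(W), 6(W), 5(W), 2(W) are all W)
n=11: W (go to 7, an L position)
n=12: W (go to 10, an L position)
n=13: L (options 11(W), 9(W), 8(W), 5(W) are all W)
n=14: W (go to 10, an L position)
n=15: W (go to 13, an L position)
n=16: L (options 14(W), 12(W), 11(W), 8(W) are all W)
n=17: W (go to 13, an L position)
n=18: W (go to 16, an L position)
n=19: L (options 17(W), 15(W), 14(W), 11(W) are all W)
n=20: W (go to 16, an L position)
n=21: W (go to 19, an L position)
n=22: L (options 20(W), 18(W), 17(W), 14(W) are all W)
n=23: W (go to 19, an L position)
n=24: W (go to 22, an L position)
n=25: L (options 23(W), 21(W), 20(W), 17(W) are all W)
n=26: W (go to 22, an L position)
n=27: W (go to 25, an L position)
n=28: L (options 26(W), 24(W), 23(W), 20(W) are all W)
n=29: W (go to 25, an L position)
n=30: W (go to 28, an L position)
n=31: L (options 29(W), 27(W), 26(W), 23(W) are all W)
n=32: W (go to 28, an L position)
n=33: W (go to 31, an L position)
n=34: L (options 32(W), 30(W), 29(W), 26(W) are all W)
n=35: W (go to 31, an L position)
n=36: W (go to 34, an L position)
n=37: L (options 35(W), 33(W), 32(W), 29(W) are all W)
n=38: W (go to 34, an L position)
n=39: W (go to 37, an L position)
n=40: L (options 38(W), 36(W), 35(W), 32(W) are all W)
n=41: W (go to 37, an L position)
Reading off the rows marked L gives the requested list; there are 14 such values of n.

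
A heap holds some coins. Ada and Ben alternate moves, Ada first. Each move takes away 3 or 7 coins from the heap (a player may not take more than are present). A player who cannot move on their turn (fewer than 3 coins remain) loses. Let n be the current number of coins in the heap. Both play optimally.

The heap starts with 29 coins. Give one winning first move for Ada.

Remove 3, leaving 26.

Build the W/L table. Terminal = L. A non-terminal position is W if it has a move to some L; otherwise it is L.
n=0: no move → L
n=1: no move → L
n=2: no move → L
n=3: →0(L), so W
n=4: →1(L), so W
n=5: →2(L), so W
n=6: →3(W) only, which is W, so L
n=7: →0(L), so W
n=8: →1(L), so W
n=9: →6(L), so W
n=10: →7(W), 3(W) — all W, so L
n=11: →8(W), 4(W) — all W, so L
n=12: →9(W), 5(W) — all W, so L
n=13: →10(L), so W
n=14: →11(L), so W
n=15: →12(L), so W
n=16: →13(W), 9(W) — all W, so L
n=17: →10(L), so W
n=18: →11(L), so W
n=19: →16(L), so W
n=20: →17(W), 13(W) — all W, so L
n=21: →18(W), 14(W) — all W, so L
n=22: →19(W), 15(W) — all W, so L
n=23: →20(L), so W
n=24: →21(L), so W
n=25: →22(L), so W
n=26: →23(W), 19(W) — all W, so L
n=27: →20(L), so W
n=28: →21(L), so W
n=29: →26(L), so W
From 29, the L positions reachable in one move are: 26, 22. Any move reaching one of these is winning.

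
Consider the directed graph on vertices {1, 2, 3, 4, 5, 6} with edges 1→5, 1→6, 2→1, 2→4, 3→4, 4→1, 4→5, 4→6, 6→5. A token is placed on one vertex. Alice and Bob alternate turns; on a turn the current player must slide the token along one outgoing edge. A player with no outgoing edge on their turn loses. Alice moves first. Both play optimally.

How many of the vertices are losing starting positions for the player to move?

3

Label each position W (a win for the player to move) or L (a loss). A position with no legal move is L; any other position is W exactly when some move reaches an L, and L when every move reaches a W.
Every edge goes from a vertex to one that appears earlier in the order 5, 6, 1, 4, 3, 2, so processing vertices in that order labels each vertex after all of its successors.
5: no outgoing edge → L
6: W (go to 5, an L position)
1: W (go to 5, an L position)
4: W (go to 5, an L position)
3: L (sole option 4(W) is W)
2: L (options 4(W), 1(W) are all W)
The L vertices are 2, 3, 5; that is 3 in all.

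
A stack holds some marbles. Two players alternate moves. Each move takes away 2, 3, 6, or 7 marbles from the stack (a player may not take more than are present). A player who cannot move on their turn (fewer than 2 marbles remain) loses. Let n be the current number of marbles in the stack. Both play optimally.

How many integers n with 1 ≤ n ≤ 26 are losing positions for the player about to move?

8

Compute win/loss labels from the base case upward. A position with no move is L. Any other position is W if it can reach an L in one move, else L.
n=0: no move → L
n=1: no move → L
n=2: W (go to 0, an L position)
n=3: W (go to 1, an L position)
n=4: W (go to 1, an L position)
n=5: L (options 3(W), 2(W) are all W)
n=6: W (go to 0, an L position)
n=7: W (go to 5, an L position)
n=8: W (go to 5, an L position)
n=9: L (options 7(W), 6(W), 3(W), 2(W) are all W)
n=10: L (options 8(W), 7(W), 4(W), 3(W) are all W)
n=11: W (go to 9, an L position)
n=12: W (go to 10, an L position)
n=13: W (go to 10, an L position)
n=14: L (options 12(W), 11(W), 8(W), 7(W) are all W)
n=15: W (go to 9, an L position)
n=16: W (go to 14, an L position)
n=17: W (go to 14, an L position)
n=18: L (options 16(W), 15(W), 12(W), 11(W) are all W)
n=19: L (options 17(W), 16(W), 13(W), 12(W) are all W)
n=20: W (go to 18, an L position)
n=21: W (go to 19, an L position)
n=22: W (go to 19, an L position)
n=23: L (options 21(W), 20(W), 17(W), 16(W) are all W)
n=24: W (go to 18, an L position)
n=25: W (go to 23, an L position)
n=26: W (go to 23, an L position)
L entries with 1 ≤ n ≤ 26 (n=0 is outside the asked range and is not counted): n = 1, 5, 9, 10, 14, 18, 19, 23; that makes 8.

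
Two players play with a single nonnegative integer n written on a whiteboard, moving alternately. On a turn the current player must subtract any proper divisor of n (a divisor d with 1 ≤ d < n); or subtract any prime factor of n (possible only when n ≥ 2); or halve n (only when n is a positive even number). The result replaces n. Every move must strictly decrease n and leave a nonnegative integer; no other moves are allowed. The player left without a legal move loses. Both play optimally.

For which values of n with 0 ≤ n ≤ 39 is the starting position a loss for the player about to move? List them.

0, 1, 4, 9, 14, 20, 26, 32, 35, 38

Use the standard recursion: the mover loses at a terminal position; elsewhere, the mover wins exactly when some move hands the opponent an L position.
n=0: no move → L
n=1: no move → L
n=2: can move to 0, which is L ⇒ W
n=3: can move to 0, which is L ⇒ W
n=4: moves to 2(W), 3(W); every one is W ⇒ L
n=5: can move to 0, which is L ⇒ W
n=6: can move to 4, which is L ⇒ W
n=7: can move to 0, which is L ⇒ W
n=8: can move to 4, which is L ⇒ W
n=9: moves to 6(W), 8(W); every one is W ⇒ L
n=10: can move to 9, which is L ⇒ W
n=11: can move to 0, which is L ⇒ W
n=12: can move to 9, which is L ⇒ W
n=13: can move to 0, which is L ⇒ W
n=14: moves to 7(W), 12(W), 13(W); every one is W ⇒ L
n=15: can move to 14, which is L ⇒ W
n=16: can move to 14, which is L ⇒ W
n=17: can move to 0, which is L ⇒ W
n=18: can move to 9, which is L ⇒ W
n=19: can move to 0, which is L ⇒ W
n=20: moves to 10(W), 15(W), 16(W), 18(W), 19(W); every one is W ⇒ L
n=21: can move to 14, which is L ⇒ W
n=22: can move to 20, which is L ⇒ W
n=23: can move to 0, which is L ⇒ W
n=24: can move to 20, which is L ⇒ W
n=25: can move to 20, which is L ⇒ W
n=26: moves to 13(W), 24(W), 25(W); every one is W ⇒ L
n=27: can move to 26, which is L ⇒ W
n=28: can move to 14, which is L ⇒ W
n=29: can move to 0, which is L ⇒ W
n=30: can move to 20, which is L ⇒ W
n=31: can move to 0, which is L ⇒ W
n=32: moves to 16(W), 24(W), 28(W), 30(W), 31(W); every one is W ⇒ L
n=33: can move to 32, which is L ⇒ W
n=34: can move to 32, which is L ⇒ W
n=35: moves to 28(W), 30(W), 34(W); every one is W ⇒ L
n=36: can move to 32, which is L ⇒ W
n=37: can move to 0, which is L ⇒ W
n=38: moves to 19(W), 36(W), 37(W); every one is W ⇒ L
n=39: can move to 26, which is L ⇒ W
The losing starting values of n are exactly the entries labelled L in this table (10 of them).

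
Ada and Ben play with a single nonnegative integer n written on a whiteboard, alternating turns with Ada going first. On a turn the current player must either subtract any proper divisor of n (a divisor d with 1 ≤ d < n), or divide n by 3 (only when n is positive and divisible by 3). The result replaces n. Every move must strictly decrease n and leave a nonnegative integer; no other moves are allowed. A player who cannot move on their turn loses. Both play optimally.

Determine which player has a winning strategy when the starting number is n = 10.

Ada wins.

Classify positions by backward induction: terminal positions (no move available) are L. From any other position, the mover wins iff some move reaches an L.
n=0: no move → L
n=1: no move → L
n=2: W (go to 1, an L position)
n=3: W (go to 1, an L position)
n=4: L (options 2(W), 3(W) are all W)
n=5: W (go to 4, an L position)
n=6: W (go to 4, an L position)
n=7: L (sole option 6(W) is W)
n=8: W (go to 4, an L position)
n=9: L (options 3(W), 6(W), 8(W) are all W)
n=10: W (go to 9, an L position)
The starting position 10 is W: Ada should move to 9, handing over an L position.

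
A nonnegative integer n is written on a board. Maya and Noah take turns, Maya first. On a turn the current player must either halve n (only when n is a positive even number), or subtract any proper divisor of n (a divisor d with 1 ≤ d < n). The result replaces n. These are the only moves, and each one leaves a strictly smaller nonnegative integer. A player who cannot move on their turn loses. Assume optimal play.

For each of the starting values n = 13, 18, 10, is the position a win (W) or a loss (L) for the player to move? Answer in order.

13: L, 18: W, 10: W

Label each position W (a win for the player to move) or L (a loss). A position with no legal move is L; any other position is W exactly when some move reaches an L, and L when every move reaches a W.
n=0: no move → L
n=1: no move → L
n=2: W (go to 1, an L position)
n=3: L (sole option 2(W) is W)
n=4: W (go to 3, an L position)
n=5: L (sole option 4(W) is W)
n=6: W (go to 3, an L position)
n=7: L (sole option 6(W) is W)
n=8: W (go to 7, an L position)
n=9: L (options 6(W), 8(W) are all W)
n=10: W (go to 5, an L position)
n=11: L (sole option 10(W) is W)
n=12: W (go to 9, an L position)
n=13: L (sole option 12(W) is W)
n=14: W (go to 7, an L position)
n=15: L (options 10(W), 12(W), 14(W) are all W)
n=16: W (go to 15, an L position)
n=17: L (sole option 16(W) is W)
n=18: W (go to 9, an L position)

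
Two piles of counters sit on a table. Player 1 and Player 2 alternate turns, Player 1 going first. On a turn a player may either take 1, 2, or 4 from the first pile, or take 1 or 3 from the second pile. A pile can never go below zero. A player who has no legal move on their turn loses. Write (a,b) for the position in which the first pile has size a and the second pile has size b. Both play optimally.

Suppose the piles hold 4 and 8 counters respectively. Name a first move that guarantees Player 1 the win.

Work bottom-up. With no move the player to move loses. Otherwise the position is W if at least one move leads to an L position for the opponent, and L if every move leads to a W.
No move ever increases a pile, so every position that can arise here has a ≤ 4 and b ≤ 8; it is enough to label the cells with 0 ≤ a ≤ 4 and 0 ≤ b ≤ 8.
Every move lowers a or b (never raises either), so fill the grid row by row in increasing a, and left to right within a row: each cell's successors are then already labelled.
      b=0  b=1  b=2  b=3  b=4  b=5  b=6  b=7  b=8
a=0:    L    W    L    W    L    W    L    W    L
a=1:    W    L    W    L    W    L    W    L    W
a=2:    W    W    W    W    W    W    W    W    W
a=3:    L    W    L    W    L    W    L    W    L
a=4:    W    L    W    L    W    L    W    L    W
Cells with no legal move (terminal, hence L): (0,0).
The remaining L cells, each justified by listing all of its moves:
(0,2): only reaches (0,1)(W), which is W → L
(0,4): only reaches (0,3)(W), (0,1)(W), all W → L
(0,6): only reaches (0,5)(W), (0,3)(W), all W → L
(0,8): only reaches (0,7)(W), (0,5)(W), all W → L
(1,1): only reaches (0,1)(W), (1,0)(W), all W → L
(1,3): only reaches (0,3)(W), (1,2)(W), (1,0)(W), all W → L
(1,5): only reaches (0,5)(W), (1,4)(W), (1,2)(W), all W → L
(1,7): only reaches (0,7)(W), (1,6)(W), (1,4)(W), all W → L
(3,0): only reaches (2,0)(W), (1,0)(W), all W → L
(3,2): only reaches (2,2)(W), (1,2)(W), (3,1)(W), all W → L
(3,4): only reaches (2,4)(W), (1,4)(W), (3,3)(W), (3,1)(W), all W → L
(3,6): only reaches (2,6)(W), (1,6)(W), (3,5)(W), (3,3)(W), all W → L
(3,8): only reaches (2,8)(W), (1,8)(W), (3,7)(W), (3,5)(W), all W → L
(4,1): only reaches (3,1)(W), (2,1)(W), (0,1)(W), (4,0)(W), all W → L
(4,3): only reaches (3,3)(W), (2,3)(W), (0,3)(W), (4,2)(W), (4,0)(W), all W → L
(4,5): only reaches (3,5)(W), (2,5)(W), (0,5)(W), (4,4)(W), (4,2)(W), all W → L
(4,7): only reaches (3,7)(W), (2,7)(W), (0,7)(W), (4,6)(W), (4,4)(W), all W → L
Every other cell has at least one move into one of the L cells above, so it is W.
From (4,8), the L positions reachable in one move are: (3,8), (0,8), (4,7), (4,5). Any move reaching one of these is winning.

Move to (3,8).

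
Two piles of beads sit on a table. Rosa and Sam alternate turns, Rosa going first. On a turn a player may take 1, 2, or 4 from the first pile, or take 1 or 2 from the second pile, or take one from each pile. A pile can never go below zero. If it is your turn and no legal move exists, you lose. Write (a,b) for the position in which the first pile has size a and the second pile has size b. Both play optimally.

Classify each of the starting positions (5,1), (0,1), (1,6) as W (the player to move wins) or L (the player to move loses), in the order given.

Positions with no move are L. A position that does have a move is losing for the player to move precisely when every available move leads to a winning position for the opponent. Fill in the labels:
No move ever increases a pile, so every position that can arise here has a ≤ 5 and b ≤ 6; it is enough to label the cells with 0 ≤ a ≤ 5 and 0 ≤ b ≤ 6.
Every move lowers a or b (never raises either), so fill the grid row by row in increasing a, and left to right within a row: each cell's successors are then already labelled.
      b=0  b=1  b=2  b=3  b=4  b=5  b=6
a=0:    L    W    W    L    W    W    L
a=1:    W    W    L    W    W    L    W
a=2:    W    L    W    W    L    W    W
a=3:    L    W    W    L    W    W    L
a=4:    W    W    L    W    W    L    W
a=5:    W    L    W    W    L    W    W
Cells with no legal move (terminal, hence L): (0,0).
The remaining L cells, each justified by listing all of its moves:
(0,3): moves to (0,2)(W), (0,1)(W); every one is W ⇒ L
(0,6): moves to (0,5)(W), (0,4)(W); every one is W ⇒ L
(1,2): moves to (0,2)(W), (1,1)(W), (1,0)(W), (0,1)(W); every one is W ⇒ L
(1,5): moves to (0,5)(W), (1,4)(W), (1,3)(W), (0,4)(W); every one is W ⇒ L
(2,1): moves to (1,1)(W), (0,1)(W), (2,0)(W), (1,0)(W); every one is W ⇒ L
(2,4): moves to (1,4)(W), (0,4)(W), (2,3)(W), (2,2)(W), (1,3)(W); every one is W ⇒ L
(3,0): moves to (2,0)(W), (1,0)(W); every one is W ⇒ L
(3,3): moves to (2,3)(W), (1,3)(W), (3,2)(W), (3,1)(W), (2,2)(W); every one is W ⇒ L
(3,6): moves to (2,6)(W), (1,6)(W), (3,5)(W), (3,4)(W), (2,5)(W); every one is W ⇒ L
(4,2): moves to (3,2)(W), (2,2)(W), (0,2)(W), (4,1)(W), (4,0)(W), (3,1)(W); every one is W ⇒ L
(4,5): moves to (3,5)(W), (2,5)(W), (0,5)(W), (4,4)(W), (4,3)(W), (3,4)(W); every one is W ⇒ L
(5,1): moves to (4,1)(W), (3,1)(W), (1,1)(W), (5,0)(W), (4,0)(W); every one is W ⇒ L
(5,4): moves to (4,4)(W), (3,4)(W), (1,4)(W), (5,3)(W), (5,2)(W), (4,3)(W); every one is W ⇒ L
Every other cell has at least one move into one of the L cells above, so it is W.
(5,1): one of the L cells justified above, so L
(0,1): the move to (0,0) reaches an L cell, so W
(1,6): the move to (0,6) reaches an L cell, so W

(5,1): L, (0,1): W, (1,6): W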